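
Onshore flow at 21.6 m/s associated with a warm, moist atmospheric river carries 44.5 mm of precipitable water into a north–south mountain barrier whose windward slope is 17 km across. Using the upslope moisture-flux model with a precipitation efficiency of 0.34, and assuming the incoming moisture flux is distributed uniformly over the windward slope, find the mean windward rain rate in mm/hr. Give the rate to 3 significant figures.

Incoming column moisture flux per unit ridge length: F = V × PW = 21.6 × 44.5 = 961.2 mm·m/s.
Spread over the 17 km slope with efficiency ε = 0.34: R = ε·F/W = 0.34 × 961.2 / 17000 m = 1.922e-02 mm/s.
R = 1.922e-02 × 3600 = 69.2 mm/hr.

R ≈ 69.2 mm/hr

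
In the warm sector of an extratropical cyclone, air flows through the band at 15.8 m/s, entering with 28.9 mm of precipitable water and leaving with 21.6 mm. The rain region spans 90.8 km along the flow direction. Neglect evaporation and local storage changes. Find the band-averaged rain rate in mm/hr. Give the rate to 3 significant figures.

R ≈ 4.57 mm/hr

Column moisture flux per unit crosswind length is F = V × PW.
Inflow: F_in = 15.8 × 28.9 = 456.62 mm·m/s
Outflow: F_out = 15.8 × 21.6 = 341.28 mm·m/s
Steady-state rate R = (F_in − F_out)/L = (456.62 − 341.28) / 90800 m = 1.270e-03 mm/s.
R = 1.270e-03 × 3600 = 4.57 mm/hr.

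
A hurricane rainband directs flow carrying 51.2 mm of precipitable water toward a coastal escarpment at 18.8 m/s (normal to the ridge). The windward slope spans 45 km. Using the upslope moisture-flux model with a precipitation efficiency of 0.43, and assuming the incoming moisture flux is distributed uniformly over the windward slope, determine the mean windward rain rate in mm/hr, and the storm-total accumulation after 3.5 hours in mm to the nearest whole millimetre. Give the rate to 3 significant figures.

Incoming column moisture flux per unit ridge length: F = V × PW = 18.8 × 51.2 = 962.56 mm·m/s.
Spread over the 45 km slope with efficiency ε = 0.43: R = ε·F/W = 0.43 × 962.56 / 45000 m = 9.198e-03 mm/s.
R = 9.198e-03 × 3600 = 33.1 mm/hr.
Over 3.5 h: total = 33.1 × 3.5 = 115.85 ≈ 116 mm.

R ≈ 33.1 mm/hr; total ≈ 116 mm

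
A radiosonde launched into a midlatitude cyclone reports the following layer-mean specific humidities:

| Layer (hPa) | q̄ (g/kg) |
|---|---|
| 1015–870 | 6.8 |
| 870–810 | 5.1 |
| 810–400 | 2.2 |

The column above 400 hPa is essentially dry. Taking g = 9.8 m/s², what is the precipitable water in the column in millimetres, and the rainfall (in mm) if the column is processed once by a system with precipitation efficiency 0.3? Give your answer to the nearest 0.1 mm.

PW ≈ 22.4 mm; rainfall ≈ 6.7 mm

Precipitable water is the column-integrated vapour mass per unit area: PW = (1/g) Σ q̄ Δp, with q in kg/kg and Δp in Pa (1 kg/m² of water = 1 mm).
Layer 1015–870 hPa: Δp = 145 hPa = 14500 Pa, q̄ = 0.0068 kg/kg → 0.0068 × 14500 / 9.8 = 10.06 mm
Layer 870–810 hPa: Δp = 60 hPa = 6000 Pa, q̄ = 0.0051 kg/kg → 0.0051 × 6000 / 9.8 = 3.12 mm
Layer 810–400 hPa: Δp = 410 hPa = 41000 Pa, q̄ = 0.0022 kg/kg → 0.0022 × 41000 / 9.8 = 9.20 mm
PW = 10.06 + 3.12 + 9.20 = 22.38 ≈ 22.4 mm.
Rainfall = ε × PW = 0.3 × 22.4 = 6.7 mm.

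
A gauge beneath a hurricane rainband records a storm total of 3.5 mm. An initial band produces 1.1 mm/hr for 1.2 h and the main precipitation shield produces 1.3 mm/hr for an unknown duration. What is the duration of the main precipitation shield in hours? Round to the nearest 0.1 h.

Known phases: 1.1 × 1.2 = 1.32 mm.
Remaining depth = 3.5 − 1.32 = 2.18 mm.
Duration = 2.18 / 1.3 = 1.7 h.

duration ≈ 1.7 h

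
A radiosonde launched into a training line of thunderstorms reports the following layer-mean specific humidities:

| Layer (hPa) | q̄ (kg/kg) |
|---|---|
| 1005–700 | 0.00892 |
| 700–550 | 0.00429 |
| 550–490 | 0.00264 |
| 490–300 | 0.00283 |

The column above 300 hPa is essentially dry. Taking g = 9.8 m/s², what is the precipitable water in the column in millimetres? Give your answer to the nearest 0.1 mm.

PW ≈ 41.4 mm

Precipitable water is the column-integrated vapour mass per unit area: PW = (1/g) Σ q̄ Δp, with q in kg/kg and Δp in Pa (1 kg/m² of water = 1 mm).
Layer 1005–700 hPa: Δp = 305 hPa = 30500 Pa, q̄ = 0.00892 kg/kg → 0.00892 × 30500 / 9.8 = 27.76 mm
Layer 700–550 hPa: Δp = 150 hPa = 15000 Pa, q̄ = 0.00429 kg/kg → 0.00429 × 15000 / 9.8 = 6.57 mm
Layer 550–490 hPa: Δp = 60 hPa = 6000 Pa, q̄ = 0.00264 kg/kg → 0.00264 × 6000 / 9.8 = 1.62 mm
Layer 490–300 hPa: Δp = 190 hPa = 19000 Pa, q̄ = 0.00283 kg/kg → 0.00283 × 19000 / 9.8 = 5.49 mm
PW = 27.76 + 6.57 + 1.62 + 5.49 = 41.44 ≈ 41.4 mm.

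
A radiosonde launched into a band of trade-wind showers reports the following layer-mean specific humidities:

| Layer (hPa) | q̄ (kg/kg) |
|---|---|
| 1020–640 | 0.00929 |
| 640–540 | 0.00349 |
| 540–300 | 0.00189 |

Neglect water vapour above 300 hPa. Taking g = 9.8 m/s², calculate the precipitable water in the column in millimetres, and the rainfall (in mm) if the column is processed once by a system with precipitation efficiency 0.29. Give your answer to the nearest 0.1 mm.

Precipitable water is the column-integrated vapour mass per unit area: PW = (1/g) Σ q̄ Δp, with q in kg/kg and Δp in Pa (1 kg/m² of water = 1 mm).
Layer 1020–640 hPa: Δp = 380 hPa = 38000 Pa, q̄ = 0.00929 kg/kg → 0.00929 × 38000 / 9.8 = 36.02 mm
Layer 640–540 hPa: Δp = 100 hPa = 10000 Pa, q̄ = 0.00349 kg/kg → 0.00349 × 10000 / 9.8 = 3.56 mm
Layer 540–300 hPa: Δp = 240 hPa = 24000 Pa, q̄ = 0.00189 kg/kg → 0.00189 × 24000 / 9.8 = 4.63 mm
PW = 36.02 + 3.56 + 4.63 = 44.21 ≈ 44.2 mm.
Rainfall = ε × PW = 0.29 × 44.2 = 12.8 mm.

PW ≈ 44.2 mm; rainfall ≈ 12.8 mm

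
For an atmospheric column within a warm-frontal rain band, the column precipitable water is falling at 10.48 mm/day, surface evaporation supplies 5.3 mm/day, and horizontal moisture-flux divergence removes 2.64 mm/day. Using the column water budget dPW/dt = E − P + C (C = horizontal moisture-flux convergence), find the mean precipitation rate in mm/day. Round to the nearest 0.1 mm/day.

dPW/dt = -10.48 mm/day.
P = E + C − dPW/dt = 5.3 + (-2.64) − (-10.48) = 13.1 mm/day.

P ≈ 13.1 mm/day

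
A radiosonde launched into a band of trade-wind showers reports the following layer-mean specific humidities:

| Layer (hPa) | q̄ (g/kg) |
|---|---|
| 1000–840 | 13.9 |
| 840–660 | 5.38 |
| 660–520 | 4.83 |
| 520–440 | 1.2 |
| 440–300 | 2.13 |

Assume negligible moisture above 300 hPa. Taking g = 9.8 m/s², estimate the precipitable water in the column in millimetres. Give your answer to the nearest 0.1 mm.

Precipitable water is the column-integrated vapour mass per unit area: PW = (1/g) Σ q̄ Δp, with q in kg/kg and Δp in Pa (1 kg/m² of water = 1 mm).
Layer 1000–840 hPa: Δp = 160 hPa = 16000 Pa, q̄ = 0.0139 kg/kg → 0.0139 × 16000 / 9.8 = 22.69 mm
Layer 840–660 hPa: Δp = 180 hPa = 18000 Pa, q̄ = 0.00538 kg/kg → 0.00538 × 18000 / 9.8 = 9.88 mm
Layer 660–520 hPa: Δp = 140 hPa = 14000 Pa, q̄ = 0.00483 kg/kg → 0.00483 × 14000 / 9.8 = 6.90 mm
Layer 520–440 hPa: Δp = 80 hPa = 8000 Pa, q̄ = 0.0012 kg/kg → 0.0012 × 8000 / 9.8 = 0.98 mm
Layer 440–300 hPa: Δp = 140 hPa = 14000 Pa, q̄ = 0.00213 kg/kg → 0.00213 × 14000 / 9.8 = 3.04 mm
PW = 22.69 + 9.88 + 6.90 + 0.98 + 3.04 = 43.49 ≈ 43.5 mm.

PW ≈ 43.5 mm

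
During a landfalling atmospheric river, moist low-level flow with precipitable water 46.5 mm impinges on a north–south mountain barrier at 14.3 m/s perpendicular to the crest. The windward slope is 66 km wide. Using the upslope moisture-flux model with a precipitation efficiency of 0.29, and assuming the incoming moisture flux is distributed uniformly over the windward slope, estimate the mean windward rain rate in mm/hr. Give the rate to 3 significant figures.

Incoming column moisture flux per unit ridge length: F = V × PW = 14.3 × 46.5 = 664.95 mm·m/s.
Spread over the 66 km slope with efficiency ε = 0.29: R = ε·F/W = 0.29 × 664.95 / 66000 m = 2.922e-03 mm/s.
R = 2.922e-03 × 3600 = 10.5 mm/hr.

R ≈ 10.5 mm/hr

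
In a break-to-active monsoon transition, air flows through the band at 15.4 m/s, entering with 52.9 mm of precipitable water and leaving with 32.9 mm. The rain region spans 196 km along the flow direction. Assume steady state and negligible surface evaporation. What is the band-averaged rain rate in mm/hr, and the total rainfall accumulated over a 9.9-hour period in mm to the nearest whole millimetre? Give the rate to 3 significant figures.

R ≈ 5.66 mm/hr; total ≈ 56 mm

Column moisture flux per unit crosswind length is F = V × PW.
Inflow: F_in = 15.4 × 52.9 = 814.66 mm·m/s
Outflow: F_out = 15.4 × 32.9 = 506.66 mm·m/s
Steady-state rate R = (F_in − F_out)/L = (814.66 − 506.66) / 196000 m = 1.571e-03 mm/s.
R = 1.571e-03 × 3600 = 5.66 mm/hr.
Over 9.9 h: total = 5.66 × 9.9 = 56.034 ≈ 56 mm.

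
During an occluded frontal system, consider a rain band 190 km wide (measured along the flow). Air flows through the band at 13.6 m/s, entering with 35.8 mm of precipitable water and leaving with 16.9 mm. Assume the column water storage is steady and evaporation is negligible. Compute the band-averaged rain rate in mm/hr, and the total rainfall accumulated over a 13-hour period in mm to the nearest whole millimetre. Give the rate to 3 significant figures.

R ≈ 4.87 mm/hr; total ≈ 63 mm

Column moisture flux per unit crosswind length is F = V × PW.
Inflow: F_in = 13.6 × 35.8 = 486.88 mm·m/s
Outflow: F_out = 13.6 × 16.9 = 229.84 mm·m/s
Steady-state rate R = (F_in − F_out)/L = (486.88 − 229.84) / 190000 m = 1.353e-03 mm/s.
R = 1.353e-03 × 3600 = 4.87 mm/hr.
Over 13 h: total = 4.87 × 13 = 63.31 ≈ 63 mm.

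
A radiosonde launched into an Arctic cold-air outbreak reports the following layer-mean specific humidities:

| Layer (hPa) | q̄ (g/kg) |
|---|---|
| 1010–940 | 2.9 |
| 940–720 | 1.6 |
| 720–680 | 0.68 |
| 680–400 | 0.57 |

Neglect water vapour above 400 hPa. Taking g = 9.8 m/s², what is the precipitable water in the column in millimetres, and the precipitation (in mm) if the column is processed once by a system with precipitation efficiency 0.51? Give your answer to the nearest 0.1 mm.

Precipitable water is the column-integrated vapour mass per unit area: PW = (1/g) Σ q̄ Δp, with q in kg/kg and Δp in Pa (1 kg/m² of water = 1 mm).
Layer 1010–940 hPa: Δp = 70 hPa = 7000 Pa, q̄ = 0.0029 kg/kg → 0.0029 × 7000 / 9.8 = 2.07 mm
Layer 940–720 hPa: Δp = 220 hPa = 22000 Pa, q̄ = 0.0016 kg/kg → 0.0016 × 22000 / 9.8 = 3.59 mm
Layer 720–680 hPa: Δp = 40 hPa = 4000 Pa, q̄ = 0.00068 kg/kg → 0.00068 × 4000 / 9.8 = 0.28 mm
Layer 680–400 hPa: Δp = 280 hPa = 28000 Pa, q̄ = 0.00057 kg/kg → 0.00057 × 28000 / 9.8 = 1.63 mm
PW = 2.07 + 3.59 + 0.28 + 1.63 = 7.57 ≈ 7.6 mm.
Precipitation = ε × PW = 0.51 × 7.6 = 3.9 mm.

PW ≈ 7.6 mm; precipitation ≈ 3.9 mm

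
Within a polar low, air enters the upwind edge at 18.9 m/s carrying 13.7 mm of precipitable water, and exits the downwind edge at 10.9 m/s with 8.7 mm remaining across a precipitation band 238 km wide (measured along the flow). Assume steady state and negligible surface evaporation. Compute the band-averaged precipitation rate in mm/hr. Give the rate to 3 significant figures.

R ≈ 2.48 mm/hr

Column moisture flux per unit crosswind length is F = V × PW.
Inflow: F_in = 18.9 × 13.7 = 258.93 mm·m/s
Outflow: F_out = 10.9 × 8.7 = 94.83 mm·m/s
Steady-state rate R = (F_in − F_out)/L = (258.93 − 94.83) / 238000 m = 6.895e-04 mm/s.
R = 6.895e-04 × 3600 = 2.48 mm/hr.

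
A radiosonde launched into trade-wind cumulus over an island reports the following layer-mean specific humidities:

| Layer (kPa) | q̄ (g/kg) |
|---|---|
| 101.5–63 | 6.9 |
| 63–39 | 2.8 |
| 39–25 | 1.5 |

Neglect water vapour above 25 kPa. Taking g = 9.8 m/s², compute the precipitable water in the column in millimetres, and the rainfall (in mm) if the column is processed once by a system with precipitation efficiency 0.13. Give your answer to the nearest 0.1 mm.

PW ≈ 36.1 mm; rainfall ≈ 4.7 mm

Precipitable water is the column-integrated vapour mass per unit area: PW = (1/g) Σ q̄ Δp, with q in kg/kg and Δp in Pa (1 kg/m² of water = 1 mm).
Layer 101.5–63 kPa: Δp = 385 hPa = 38500 Pa, q̄ = 0.0069 kg/kg → 0.0069 × 38500 / 9.8 = 27.11 mm
Layer 63–39 kPa: Δp = 240 hPa = 24000 Pa, q̄ = 0.0028 kg/kg → 0.0028 × 24000 / 9.8 = 6.86 mm
Layer 39–25 kPa: Δp = 140 hPa = 14000 Pa, q̄ = 0.0015 kg/kg → 0.0015 × 14000 / 9.8 = 2.14 mm
PW = 27.11 + 6.86 + 2.14 = 36.11 ≈ 36.1 mm.
Rainfall = ε × PW = 0.13 × 36.1 = 4.7 mm.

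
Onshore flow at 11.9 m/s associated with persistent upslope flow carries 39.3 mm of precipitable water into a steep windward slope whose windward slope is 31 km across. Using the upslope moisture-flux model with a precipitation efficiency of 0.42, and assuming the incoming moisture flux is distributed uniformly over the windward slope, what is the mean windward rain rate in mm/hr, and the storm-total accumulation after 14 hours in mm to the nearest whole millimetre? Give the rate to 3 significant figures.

Incoming column moisture flux per unit ridge length: F = V × PW = 11.9 × 39.3 = 467.67 mm·m/s.
Spread over the 31 km slope with efficiency ε = 0.42: R = ε·F/W = 0.42 × 467.67 / 31000 m = 6.336e-03 mm/s.
R = 6.336e-03 × 3600 = 22.8 mm/hr.
Over 14 h: total = 22.8 × 14 = 319.2 ≈ 319 mm.

R ≈ 22.8 mm/hr; total ≈ 319 mm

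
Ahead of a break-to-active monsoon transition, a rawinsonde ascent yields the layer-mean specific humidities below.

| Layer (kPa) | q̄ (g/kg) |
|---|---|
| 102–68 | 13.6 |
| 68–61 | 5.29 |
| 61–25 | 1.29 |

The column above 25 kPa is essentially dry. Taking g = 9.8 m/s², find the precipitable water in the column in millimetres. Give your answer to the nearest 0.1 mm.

Precipitable water is the column-integrated vapour mass per unit area: PW = (1/g) Σ q̄ Δp, with q in kg/kg and Δp in Pa (1 kg/m² of water = 1 mm).
Layer 102–68 kPa: Δp = 340 hPa = 34000 Pa, q̄ = 0.0136 kg/kg → 0.0136 × 34000 / 9.8 = 47.18 mm
Layer 68–61 kPa: Δp = 70 hPa = 7000 Pa, q̄ = 0.00529 kg/kg → 0.00529 × 7000 / 9.8 = 3.78 mm
Layer 61–25 kPa: Δp = 360 hPa = 36000 Pa, q̄ = 0.00129 kg/kg → 0.00129 × 36000 / 9.8 = 4.74 mm
PW = 47.18 + 3.78 + 4.74 = 55.70 ≈ 55.7 mm.

PW ≈ 55.7 mm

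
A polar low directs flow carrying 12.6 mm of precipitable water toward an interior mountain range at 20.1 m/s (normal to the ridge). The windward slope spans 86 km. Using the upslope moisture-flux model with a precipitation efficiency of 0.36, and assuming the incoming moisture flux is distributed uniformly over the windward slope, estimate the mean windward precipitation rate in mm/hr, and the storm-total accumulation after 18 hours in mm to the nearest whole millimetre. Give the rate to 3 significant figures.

Incoming column moisture flux per unit ridge length: F = V × PW = 20.1 × 12.6 = 253.26 mm·m/s.
Spread over the 86 km slope with efficiency ε = 0.36: R = ε·F/W = 0.36 × 253.26 / 86000 m = 1.060e-03 mm/s.
R = 1.060e-03 × 3600 = 3.82 mm/hr.
Over 18 h: total = 3.82 × 18 = 68.76 ≈ 69 mm.

R ≈ 3.82 mm/hr; total ≈ 69 mm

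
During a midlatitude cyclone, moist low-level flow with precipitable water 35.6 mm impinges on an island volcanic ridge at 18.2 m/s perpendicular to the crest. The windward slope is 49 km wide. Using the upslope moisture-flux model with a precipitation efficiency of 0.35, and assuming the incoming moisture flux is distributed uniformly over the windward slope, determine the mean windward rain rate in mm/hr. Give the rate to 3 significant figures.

R ≈ 16.7 mm/hr

Incoming column moisture flux per unit ridge length: F = V × PW = 18.2 × 35.6 = 647.92 mm·m/s.
Spread over the 49 km slope with efficiency ε = 0.35: R = ε·F/W = 0.35 × 647.92 / 49000 m = 4.628e-03 mm/s.
R = 4.628e-03 × 3600 = 16.7 mm/hr.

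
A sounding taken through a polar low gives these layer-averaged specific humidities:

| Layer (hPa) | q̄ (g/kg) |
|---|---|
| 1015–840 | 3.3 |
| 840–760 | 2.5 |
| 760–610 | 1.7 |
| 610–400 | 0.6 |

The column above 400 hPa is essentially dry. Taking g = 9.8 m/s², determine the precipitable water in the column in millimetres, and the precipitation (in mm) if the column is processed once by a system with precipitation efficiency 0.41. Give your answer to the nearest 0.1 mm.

Precipitable water is the column-integrated vapour mass per unit area: PW = (1/g) Σ q̄ Δp, with q in kg/kg and Δp in Pa (1 kg/m² of water = 1 mm).
Layer 1015–840 hPa: Δp = 175 hPa = 17500 Pa, q̄ = 0.0033 kg/kg → 0.0033 × 17500 / 9.8 = 5.89 mm
Layer 840–760 hPa: Δp = 80 hPa = 8000 Pa, q̄ = 0.0025 kg/kg → 0.0025 × 8000 / 9.8 = 2.04 mm
Layer 760–610 hPa: Δp = 150 hPa = 15000 Pa, q̄ = 0.0017 kg/kg → 0.0017 × 15000 / 9.8 = 2.60 mm
Layer 610–400 hPa: Δp = 210 hPa = 21000 Pa, q̄ = 0.0006 kg/kg → 0.0006 × 21000 / 9.8 = 1.29 mm
PW = 5.89 + 2.04 + 2.60 + 1.29 = 11.82 ≈ 11.8 mm.
Precipitation = ε × PW = 0.41 × 11.8 = 4.8 mm.

PW ≈ 11.8 mm; precipitation ≈ 4.8 mm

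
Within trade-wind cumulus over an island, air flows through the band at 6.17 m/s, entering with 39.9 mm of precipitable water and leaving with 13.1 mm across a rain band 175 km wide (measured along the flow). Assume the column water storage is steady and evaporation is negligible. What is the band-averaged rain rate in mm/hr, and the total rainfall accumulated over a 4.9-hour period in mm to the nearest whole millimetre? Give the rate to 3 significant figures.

Column moisture flux per unit crosswind length is F = V × PW.
Inflow: F_in = 6.17 × 39.9 = 246.183 mm·m/s
Outflow: F_out = 6.17 × 13.1 = 80.827 mm·m/s
Steady-state rate R = (F_in − F_out)/L = (246.183 − 80.827) / 175000 m = 9.449e-04 mm/s.
R = 9.449e-04 × 3600 = 3.40 mm/hr.
Over 4.9 h: total = 3.40 × 4.9 = 16.66 ≈ 17 mm.

R ≈ 3.40 mm/hr; total ≈ 17 mm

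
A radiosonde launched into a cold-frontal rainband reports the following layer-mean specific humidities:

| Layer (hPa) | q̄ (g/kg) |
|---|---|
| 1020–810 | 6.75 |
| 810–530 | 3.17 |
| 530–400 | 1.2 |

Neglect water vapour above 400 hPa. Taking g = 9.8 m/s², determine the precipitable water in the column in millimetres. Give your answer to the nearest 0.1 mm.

Precipitable water is the column-integrated vapour mass per unit area: PW = (1/g) Σ q̄ Δp, with q in kg/kg and Δp in Pa (1 kg/m² of water = 1 mm).
Layer 1020–810 hPa: Δp = 210 hPa = 21000 Pa, q̄ = 0.00675 kg/kg → 0.00675 × 21000 / 9.8 = 14.46 mm
Layer 810–530 hPa: Δp = 280 hPa = 28000 Pa, q̄ = 0.00317 kg/kg → 0.00317 × 28000 / 9.8 = 9.06 mm
Layer 530–400 hPa: Δp = 130 hPa = 13000 Pa, q̄ = 0.0012 kg/kg → 0.0012 × 13000 / 9.8 = 1.59 mm
PW = 14.46 + 9.06 + 1.59 = 25.11 ≈ 25.1 mm.

PW ≈ 25.1 mm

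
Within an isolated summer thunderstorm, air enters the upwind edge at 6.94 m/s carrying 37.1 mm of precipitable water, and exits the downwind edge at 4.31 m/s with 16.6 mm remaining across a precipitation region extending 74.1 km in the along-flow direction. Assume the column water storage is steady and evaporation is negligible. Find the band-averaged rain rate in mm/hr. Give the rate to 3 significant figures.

R ≈ 9.03 mm/hr

Column moisture flux per unit crosswind length is F = V × PW.
Inflow: F_in = 6.94 × 37.1 = 257.474 mm·m/s
Outflow: F_out = 4.31 × 16.6 = 71.546 mm·m/s
Steady-state rate R = (F_in − F_out)/L = (257.474 − 71.546) / 74100 m = 2.509e-03 mm/s.
R = 2.509e-03 × 3600 = 9.03 mm/hr.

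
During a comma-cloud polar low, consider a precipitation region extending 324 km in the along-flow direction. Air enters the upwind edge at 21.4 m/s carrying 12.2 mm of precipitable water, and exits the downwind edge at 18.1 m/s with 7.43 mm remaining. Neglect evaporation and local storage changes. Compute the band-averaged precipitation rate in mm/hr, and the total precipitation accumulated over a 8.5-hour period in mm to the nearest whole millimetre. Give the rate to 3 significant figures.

R ≈ 1.41 mm/hr; total ≈ 12 mm

Column moisture flux per unit crosswind length is F = V × PW.
Inflow: F_in = 21.4 × 12.2 = 261.08 mm·m/s
Outflow: F_out = 18.1 × 7.43 = 134.483 mm·m/s
Steady-state rate R = (F_in − F_out)/L = (261.08 − 134.483) / 324000 m = 3.907e-04 mm/s.
R = 3.907e-04 × 3600 = 1.41 mm/hr.
Over 8.5 h: total = 1.41 × 8.5 = 11.985 ≈ 12 mm.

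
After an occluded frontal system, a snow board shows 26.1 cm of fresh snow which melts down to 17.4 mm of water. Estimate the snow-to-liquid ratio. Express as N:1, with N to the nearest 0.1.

ratio ≈ 15.0

Ratio = snow depth / SWE = 261 mm / 17.4 mm = 15.0, i.e. 15.0:1.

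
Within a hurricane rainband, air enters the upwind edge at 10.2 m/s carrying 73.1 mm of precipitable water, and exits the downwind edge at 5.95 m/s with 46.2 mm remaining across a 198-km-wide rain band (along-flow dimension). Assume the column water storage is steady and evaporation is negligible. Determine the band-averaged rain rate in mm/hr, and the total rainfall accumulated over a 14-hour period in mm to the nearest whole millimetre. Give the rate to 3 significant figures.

R ≈ 8.56 mm/hr; total ≈ 120 mm

Column moisture flux per unit crosswind length is F = V × PW.
Inflow: F_in = 10.2 × 73.1 = 745.62 mm·m/s
Outflow: F_out = 5.95 × 46.2 = 274.89 mm·m/s
Steady-state rate R = (F_in − F_out)/L = (745.62 − 274.89) / 198000 m = 2.377e-03 mm/s.
R = 2.377e-03 × 3600 = 8.56 mm/hr.
Over 14 h: total = 8.56 × 14 = 119.84 ≈ 120 mm.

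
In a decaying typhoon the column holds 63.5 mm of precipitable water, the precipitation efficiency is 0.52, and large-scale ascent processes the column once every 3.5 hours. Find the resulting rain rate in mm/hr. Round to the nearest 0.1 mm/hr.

Each overturning extracts ε × PW = 0.52 × 63.5 = 33.02 mm.
Rate = ε·PW / τ = 33.02 / 3.5 h = 9.4 mm/hr.

R ≈ 9.4 mm/hr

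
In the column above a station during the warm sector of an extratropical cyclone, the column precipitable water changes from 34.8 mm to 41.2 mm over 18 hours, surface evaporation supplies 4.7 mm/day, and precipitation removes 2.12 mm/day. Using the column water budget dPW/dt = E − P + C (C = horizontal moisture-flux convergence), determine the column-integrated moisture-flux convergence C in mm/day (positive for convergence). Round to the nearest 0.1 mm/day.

C ≈ 6.0 mm/day

dPW/dt = (41.2 − 34.8) mm / (18/24 day) = +8.533 mm/day.
C = dPW/dt − E + P = (+8.533) − 4.7 + 2.12 = 6.0 mm/day.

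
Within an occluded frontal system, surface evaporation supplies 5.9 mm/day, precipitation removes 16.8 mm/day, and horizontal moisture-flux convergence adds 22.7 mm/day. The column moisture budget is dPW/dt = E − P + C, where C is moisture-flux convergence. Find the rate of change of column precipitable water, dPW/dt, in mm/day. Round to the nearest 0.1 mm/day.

dPW/dt ≈ 11.8 mm/day

dPW/dt = E − P + C = 5.9 − 16.8 + (22.7) = 11.8 mm/day.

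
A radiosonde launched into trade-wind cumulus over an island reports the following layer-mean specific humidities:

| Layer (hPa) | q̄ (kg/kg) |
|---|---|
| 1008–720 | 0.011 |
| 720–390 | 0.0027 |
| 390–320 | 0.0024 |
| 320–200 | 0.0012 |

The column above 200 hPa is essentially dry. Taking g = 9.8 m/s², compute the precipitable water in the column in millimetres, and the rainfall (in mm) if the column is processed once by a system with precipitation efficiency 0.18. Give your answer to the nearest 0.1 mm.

PW ≈ 44.6 mm; rainfall ≈ 8.0 mm

Precipitable water is the column-integrated vapour mass per unit area: PW = (1/g) Σ q̄ Δp, with q in kg/kg and Δp in Pa (1 kg/m² of water = 1 mm).
Layer 1008–720 hPa: Δp = 288 hPa = 28800 Pa, q̄ = 0.011 kg/kg → 0.011 × 28800 / 9.8 = 32.33 mm
Layer 720–390 hPa: Δp = 330 hPa = 33000 Pa, q̄ = 0.0027 kg/kg → 0.0027 × 33000 / 9.8 = 9.09 mm
Layer 390–320 hPa: Δp = 70 hPa = 7000 Pa, q̄ = 0.0024 kg/kg → 0.0024 × 7000 / 9.8 = 1.71 mm
Layer 320–200 hPa: Δp = 120 hPa = 12000 Pa, q̄ = 0.0012 kg/kg → 0.0012 × 12000 / 9.8 = 1.47 mm
PW = 32.33 + 9.09 + 1.71 + 1.47 = 44.60 ≈ 44.6 mm.
Rainfall = ε × PW = 0.18 × 44.6 = 8.0 mm.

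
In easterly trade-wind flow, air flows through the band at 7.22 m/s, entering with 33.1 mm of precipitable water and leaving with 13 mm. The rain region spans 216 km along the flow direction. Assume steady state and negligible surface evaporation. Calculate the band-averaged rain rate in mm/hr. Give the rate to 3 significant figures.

Column moisture flux per unit crosswind length is F = V × PW.
Inflow: F_in = 7.22 × 33.1 = 238.982 mm·m/s
Outflow: F_out = 7.22 × 13 = 93.86 mm·m/s
Steady-state rate R = (F_in − F_out)/L = (238.982 − 93.86) / 216000 m = 6.719e-04 mm/s.
R = 6.719e-04 × 3600 = 2.42 mm/hr.

R ≈ 2.42 mm/hr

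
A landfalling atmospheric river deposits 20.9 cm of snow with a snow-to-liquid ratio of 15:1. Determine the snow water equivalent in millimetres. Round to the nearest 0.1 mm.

SWE = snow depth / ratio = 20.9 cm / 15 = 1.393 cm = 13.9 mm.

SWE ≈ 13.9 mm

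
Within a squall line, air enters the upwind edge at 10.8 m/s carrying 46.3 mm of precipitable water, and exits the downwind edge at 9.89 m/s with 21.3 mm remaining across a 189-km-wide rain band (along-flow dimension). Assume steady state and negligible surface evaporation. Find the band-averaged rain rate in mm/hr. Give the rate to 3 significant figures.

Column moisture flux per unit crosswind length is F = V × PW.
Inflow: F_in = 10.8 × 46.3 = 500.04 mm·m/s
Outflow: F_out = 9.89 × 21.3 = 210.657 mm·m/s
Steady-state rate R = (F_in − F_out)/L = (500.04 − 210.657) / 189000 m = 1.531e-03 mm/s.
R = 1.531e-03 × 3600 = 5.51 mm/hr.

R ≈ 5.51 mm/hr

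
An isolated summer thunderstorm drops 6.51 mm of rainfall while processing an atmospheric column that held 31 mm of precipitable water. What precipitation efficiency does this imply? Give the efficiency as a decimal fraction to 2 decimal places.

ε = rainfall / PW = 6.51 / 31 = 0.21.

ε ≈ 0.21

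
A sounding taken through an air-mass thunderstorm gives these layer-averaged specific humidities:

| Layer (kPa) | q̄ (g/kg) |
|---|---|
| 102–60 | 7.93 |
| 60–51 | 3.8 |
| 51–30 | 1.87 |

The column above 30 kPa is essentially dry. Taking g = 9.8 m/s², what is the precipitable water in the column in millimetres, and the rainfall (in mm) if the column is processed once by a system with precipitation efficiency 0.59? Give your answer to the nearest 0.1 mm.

PW ≈ 41.5 mm; rainfall ≈ 24.5 mm

Precipitable water is the column-integrated vapour mass per unit area: PW = (1/g) Σ q̄ Δp, with q in kg/kg and Δp in Pa (1 kg/m² of water = 1 mm).
Layer 102–60 kPa: Δp = 420 hPa = 42000 Pa, q̄ = 0.00793 kg/kg → 0.00793 × 42000 / 9.8 = 33.99 mm
Layer 60–51 kPa: Δp = 90 hPa = 9000 Pa, q̄ = 0.0038 kg/kg → 0.0038 × 9000 / 9.8 = 3.49 mm
Layer 51–30 kPa: Δp = 210 hPa = 21000 Pa, q̄ = 0.00187 kg/kg → 0.00187 × 21000 / 9.8 = 4.01 mm
PW = 33.99 + 3.49 + 4.01 = 41.49 ≈ 41.5 mm.
Rainfall = ε × PW = 0.59 × 41.5 = 24.5 mm.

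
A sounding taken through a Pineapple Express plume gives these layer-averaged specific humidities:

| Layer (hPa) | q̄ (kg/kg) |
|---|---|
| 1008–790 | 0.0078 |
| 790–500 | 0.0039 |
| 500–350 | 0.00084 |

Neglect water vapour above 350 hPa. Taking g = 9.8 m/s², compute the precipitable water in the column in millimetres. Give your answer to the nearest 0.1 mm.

Precipitable water is the column-integrated vapour mass per unit area: PW = (1/g) Σ q̄ Δp, with q in kg/kg and Δp in Pa (1 kg/m² of water = 1 mm).
Layer 1008–790 hPa: Δp = 218 hPa = 21800 Pa, q̄ = 0.0078 kg/kg → 0.0078 × 21800 / 9.8 = 17.35 mm
Layer 790–500 hPa: Δp = 290 hPa = 29000 Pa, q̄ = 0.0039 kg/kg → 0.0039 × 29000 / 9.8 = 11.54 mm
Layer 500–350 hPa: Δp = 150 hPa = 15000 Pa, q̄ = 0.00084 kg/kg → 0.00084 × 15000 / 9.8 = 1.29 mm
PW = 17.35 + 11.54 + 1.29 = 30.18 ≈ 30.2 mm.

PW ≈ 30.2 mm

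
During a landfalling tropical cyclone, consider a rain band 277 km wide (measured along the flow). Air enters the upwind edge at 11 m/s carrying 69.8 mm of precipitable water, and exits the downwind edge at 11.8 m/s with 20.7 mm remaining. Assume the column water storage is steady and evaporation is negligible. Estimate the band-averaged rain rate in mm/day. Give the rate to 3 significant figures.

Column moisture flux per unit crosswind length is F = V × PW.
Inflow: F_in = 11 × 69.8 = 767.8 mm·m/s
Outflow: F_out = 11.8 × 20.7 = 244.26 mm·m/s
Steady-state rate R = (F_in − F_out)/L = (767.8 − 244.26) / 277000 m = 1.890e-03 mm/s.
R = 1.890e-03 × 3600 × 24 = 163 mm/day.

R ≈ 163 mm/day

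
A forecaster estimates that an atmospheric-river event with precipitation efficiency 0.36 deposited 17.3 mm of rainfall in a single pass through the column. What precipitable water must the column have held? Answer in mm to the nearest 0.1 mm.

PW = rainfall / ε = 17.3 / 0.36 = 48.1 mm.

PW ≈ 48.1 mm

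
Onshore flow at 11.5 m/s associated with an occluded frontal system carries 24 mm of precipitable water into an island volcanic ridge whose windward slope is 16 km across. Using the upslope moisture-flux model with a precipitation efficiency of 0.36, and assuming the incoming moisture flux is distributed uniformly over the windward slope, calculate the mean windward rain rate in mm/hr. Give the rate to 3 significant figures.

R ≈ 22.4 mm/hr

Incoming column moisture flux per unit ridge length: F = V × PW = 11.5 × 24 = 276 mm·m/s.
Spread over the 16 km slope with efficiency ε = 0.36: R = ε·F/W = 0.36 × 276 / 16000 m = 6.210e-03 mm/s.
R = 6.210e-03 × 3600 = 22.4 mm/hr.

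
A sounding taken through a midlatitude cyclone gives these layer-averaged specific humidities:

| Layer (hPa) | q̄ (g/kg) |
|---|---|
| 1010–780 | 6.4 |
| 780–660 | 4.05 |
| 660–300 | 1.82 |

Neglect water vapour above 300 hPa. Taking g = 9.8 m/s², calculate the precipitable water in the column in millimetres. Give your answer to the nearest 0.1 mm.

PW ≈ 26.7 mm

Precipitable water is the column-integrated vapour mass per unit area: PW = (1/g) Σ q̄ Δp, with q in kg/kg and Δp in Pa (1 kg/m² of water = 1 mm).
Layer 1010–780 hPa: Δp = 230 hPa = 23000 Pa, q̄ = 0.0064 kg/kg → 0.0064 × 23000 / 9.8 = 15.02 mm
Layer 780–660 hPa: Δp = 120 hPa = 12000 Pa, q̄ = 0.00405 kg/kg → 0.00405 × 12000 / 9.8 = 4.96 mm
Layer 660–300 hPa: Δp = 360 hPa = 36000 Pa, q̄ = 0.00182 kg/kg → 0.00182 × 36000 / 9.8 = 6.69 mm
PW = 15.02 + 4.96 + 6.69 = 26.67 ≈ 26.7 mm.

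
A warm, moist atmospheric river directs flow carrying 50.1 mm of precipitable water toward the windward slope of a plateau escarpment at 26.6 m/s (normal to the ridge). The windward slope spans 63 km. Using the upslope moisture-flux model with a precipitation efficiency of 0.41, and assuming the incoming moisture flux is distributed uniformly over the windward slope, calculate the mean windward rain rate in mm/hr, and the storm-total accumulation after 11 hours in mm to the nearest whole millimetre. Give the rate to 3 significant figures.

R ≈ 31.2 mm/hr; total ≈ 343 mm

Incoming column moisture flux per unit ridge length: F = V × PW = 26.6 × 50.1 = 1332.66 mm·m/s.
Spread over the 63 km slope with efficiency ε = 0.41: R = ε·F/W = 0.41 × 1332.66 / 63000 m = 8.673e-03 mm/s.
R = 8.673e-03 × 3600 = 31.2 mm/hr.
Over 11 h: total = 31.2 × 11 = 343.2 ≈ 343 mm.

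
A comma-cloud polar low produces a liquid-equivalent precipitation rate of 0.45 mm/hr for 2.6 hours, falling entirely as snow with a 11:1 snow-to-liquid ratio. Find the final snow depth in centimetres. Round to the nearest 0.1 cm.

snow depth ≈ 1.3 cm

Liquid-equivalent depth = 0.45 × 2.6 = 1.17 mm.
Snow depth = 1.17 mm × 11 = 12.87 mm = 1.3 cm.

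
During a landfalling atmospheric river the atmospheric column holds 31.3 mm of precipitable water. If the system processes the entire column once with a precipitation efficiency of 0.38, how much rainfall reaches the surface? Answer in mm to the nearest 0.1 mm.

rainfall ≈ 11.9 mm

Rainfall = ε × PW = 0.38 × 31.3 = 11.9 mm.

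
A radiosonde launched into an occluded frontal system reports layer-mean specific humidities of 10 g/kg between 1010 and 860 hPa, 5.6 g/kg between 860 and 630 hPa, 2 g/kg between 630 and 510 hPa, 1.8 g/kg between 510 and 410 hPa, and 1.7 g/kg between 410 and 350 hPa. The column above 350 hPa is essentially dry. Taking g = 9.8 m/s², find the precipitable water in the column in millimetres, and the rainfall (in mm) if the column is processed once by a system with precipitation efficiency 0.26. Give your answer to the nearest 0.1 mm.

PW ≈ 33.8 mm; rainfall ≈ 8.8 mm

Precipitable water is the column-integrated vapour mass per unit area: PW = (1/g) Σ q̄ Δp, with q in kg/kg and Δp in Pa (1 kg/m² of water = 1 mm).
Layer 1010–860 hPa: Δp = 150 hPa = 15000 Pa, q̄ = 0.01 kg/kg → 0.01 × 15000 / 9.8 = 15.31 mm
Layer 860–630 hPa: Δp = 230 hPa = 23000 Pa, q̄ = 0.0056 kg/kg → 0.0056 × 23000 / 9.8 = 13.14 mm
Layer 630–510 hPa: Δp = 120 hPa = 12000 Pa, q̄ = 0.002 kg/kg → 0.002 × 12000 / 9.8 = 2.45 mm
Layer 510–410 hPa: Δp = 100 hPa = 10000 Pa, q̄ = 0.0018 kg/kg → 0.0018 × 10000 / 9.8 = 1.84 mm
Layer 410–350 hPa: Δp = 60 hPa = 6000 Pa, q̄ = 0.0017 kg/kg → 0.0017 × 6000 / 9.8 = 1.04 mm
PW = 15.31 + 13.14 + 2.45 + 1.84 + 1.04 = 33.78 ≈ 33.8 mm.
Rainfall = ε × PW = 0.26 × 33.8 = 8.8 mm.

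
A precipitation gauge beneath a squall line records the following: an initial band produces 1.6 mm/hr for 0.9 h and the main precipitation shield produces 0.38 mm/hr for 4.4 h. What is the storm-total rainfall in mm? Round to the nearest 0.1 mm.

Total = Σ Rᵢ Δtᵢ = 1.6 × 0.9 + 0.38 × 4.4
      = 1.44 + 1.672 = 3.1 mm.

total ≈ 3.1 mm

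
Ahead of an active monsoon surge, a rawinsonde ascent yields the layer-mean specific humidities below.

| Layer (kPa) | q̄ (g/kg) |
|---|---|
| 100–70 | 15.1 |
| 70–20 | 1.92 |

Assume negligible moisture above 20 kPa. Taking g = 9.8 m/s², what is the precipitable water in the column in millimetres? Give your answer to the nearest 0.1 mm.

Precipitable water is the column-integrated vapour mass per unit area: PW = (1/g) Σ q̄ Δp, with q in kg/kg and Δp in Pa (1 kg/m² of water = 1 mm).
Layer 100–70 kPa: Δp = 300 hPa = 30000 Pa, q̄ = 0.0151 kg/kg → 0.0151 × 30000 / 9.8 = 46.22 mm
Layer 70–20 kPa: Δp = 500 hPa = 50000 Pa, q̄ = 0.00192 kg/kg → 0.00192 × 50000 / 9.8 = 9.80 mm
PW = 46.22 + 9.80 = 56.02 ≈ 56.0 mm.

PW ≈ 56.0 mm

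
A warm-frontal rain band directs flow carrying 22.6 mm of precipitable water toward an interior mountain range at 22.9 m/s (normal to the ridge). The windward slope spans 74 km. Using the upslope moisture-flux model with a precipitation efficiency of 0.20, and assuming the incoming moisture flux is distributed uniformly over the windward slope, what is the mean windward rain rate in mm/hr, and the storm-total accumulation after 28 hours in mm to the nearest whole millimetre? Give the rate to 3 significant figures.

R ≈ 5.04 mm/hr; total ≈ 141 mm

Incoming column moisture flux per unit ridge length: F = V × PW = 22.9 × 22.6 = 517.54 mm·m/s.
Spread over the 74 km slope with efficiency ε = 0.20: R = ε·F/W = 0.20 × 517.54 / 74000 m = 1.399e-03 mm/s.
R = 1.399e-03 × 3600 = 5.04 mm/hr.
Over 28 h: total = 5.04 × 28 = 141.12 ≈ 141 mm.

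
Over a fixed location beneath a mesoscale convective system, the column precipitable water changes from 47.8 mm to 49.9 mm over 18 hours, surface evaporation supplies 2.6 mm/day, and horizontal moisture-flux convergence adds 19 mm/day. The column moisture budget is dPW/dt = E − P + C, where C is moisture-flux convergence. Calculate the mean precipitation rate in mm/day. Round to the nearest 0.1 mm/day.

P ≈ 18.8 mm/day

dPW/dt = (49.9 − 47.8) mm / (18/24 day) = +2.800 mm/day.
P = E + C − dPW/dt = 2.6 + (19) − (+2.800) = 18.8 mm/day.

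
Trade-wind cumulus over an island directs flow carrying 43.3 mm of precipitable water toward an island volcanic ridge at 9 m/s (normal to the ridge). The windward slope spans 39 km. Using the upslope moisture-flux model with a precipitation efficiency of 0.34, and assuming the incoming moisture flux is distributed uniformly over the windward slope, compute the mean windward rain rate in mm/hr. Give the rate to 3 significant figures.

Incoming column moisture flux per unit ridge length: F = V × PW = 9 × 43.3 = 389.7 mm·m/s.
Spread over the 39 km slope with efficiency ε = 0.34: R = ε·F/W = 0.34 × 389.7 / 39000 m = 3.397e-03 mm/s.
R = 3.397e-03 × 3600 = 12.2 mm/hr.

R ≈ 12.2 mm/hr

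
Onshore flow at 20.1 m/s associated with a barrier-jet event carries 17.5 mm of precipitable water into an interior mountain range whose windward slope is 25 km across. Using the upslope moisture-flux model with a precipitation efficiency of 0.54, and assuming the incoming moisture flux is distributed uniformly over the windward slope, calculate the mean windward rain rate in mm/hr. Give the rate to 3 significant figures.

Incoming column moisture flux per unit ridge length: F = V × PW = 20.1 × 17.5 = 351.75 mm·m/s.
Spread over the 25 km slope with efficiency ε = 0.54: R = ε·F/W = 0.54 × 351.75 / 25000 m = 7.598e-03 mm/s.
R = 7.598e-03 × 3600 = 27.4 mm/hr.

R ≈ 27.4 mm/hr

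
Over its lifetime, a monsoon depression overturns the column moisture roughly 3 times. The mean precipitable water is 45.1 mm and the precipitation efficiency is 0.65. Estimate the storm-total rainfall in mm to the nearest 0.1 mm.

Each cycle deposits ε × PW = 0.65 × 45.1 = 29.315 mm.
Over 3 cycles: 3 × 29.315 = 87.9 mm.

rainfall ≈ 87.9 mm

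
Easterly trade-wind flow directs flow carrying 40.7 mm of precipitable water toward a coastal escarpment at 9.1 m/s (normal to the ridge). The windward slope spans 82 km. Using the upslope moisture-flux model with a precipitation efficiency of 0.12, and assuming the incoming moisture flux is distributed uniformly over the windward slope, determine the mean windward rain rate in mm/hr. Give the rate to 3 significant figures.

R ≈ 1.95 mm/hr

Incoming column moisture flux per unit ridge length: F = V × PW = 9.1 × 40.7 = 370.37 mm·m/s.
Spread over the 82 km slope with efficiency ε = 0.12: R = ε·F/W = 0.12 × 370.37 / 82000 m = 5.420e-04 mm/s.
R = 5.420e-04 × 3600 = 1.95 mm/hr.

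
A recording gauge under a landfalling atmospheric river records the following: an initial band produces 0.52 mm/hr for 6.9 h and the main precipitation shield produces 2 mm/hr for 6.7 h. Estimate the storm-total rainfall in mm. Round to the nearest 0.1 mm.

Total = Σ Rᵢ Δtᵢ = 0.52 × 6.9 + 2 × 6.7
      = 3.588 + 13.4 = 17.0 mm.

total ≈ 17.0 mm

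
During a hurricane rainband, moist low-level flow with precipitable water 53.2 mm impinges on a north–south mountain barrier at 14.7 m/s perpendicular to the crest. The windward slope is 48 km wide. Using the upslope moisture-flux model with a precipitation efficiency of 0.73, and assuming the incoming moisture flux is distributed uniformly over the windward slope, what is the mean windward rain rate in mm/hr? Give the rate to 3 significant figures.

R ≈ 42.8 mm/hr

Incoming column moisture flux per unit ridge length: F = V × PW = 14.7 × 53.2 = 782.04 mm·m/s.
Spread over the 48 km slope with efficiency ε = 0.73: R = ε·F/W = 0.73 × 782.04 / 48000 m = 1.189e-02 mm/s.
R = 1.189e-02 × 3600 = 42.8 mm/hr.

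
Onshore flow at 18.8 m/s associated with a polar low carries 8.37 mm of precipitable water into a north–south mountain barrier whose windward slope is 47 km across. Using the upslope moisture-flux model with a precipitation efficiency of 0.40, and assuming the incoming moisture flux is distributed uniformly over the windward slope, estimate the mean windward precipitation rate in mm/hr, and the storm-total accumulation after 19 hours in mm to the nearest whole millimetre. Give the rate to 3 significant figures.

R ≈ 4.82 mm/hr; total ≈ 92 mm

Incoming column moisture flux per unit ridge length: F = V × PW = 18.8 × 8.37 = 157.356 mm·m/s.
Spread over the 47 km slope with efficiency ε = 0.40: R = ε·F/W = 0.40 × 157.356 / 47000 m = 1.339e-03 mm/s.
R = 1.339e-03 × 3600 = 4.82 mm/hr.
Over 19 h: total = 4.82 × 19 = 91.58 ≈ 92 mm.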